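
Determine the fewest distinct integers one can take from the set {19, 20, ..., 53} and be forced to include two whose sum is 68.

21

A set avoiding the sum 68 can contain at most one of each pair {x, 68−x}, plus the 5 elements whose complement lies outside the range or equal to its own complement.
The integers 34, …, 53 (20 of them) are such a set: any two sum to at least 34+35 = 69 > 68.
By the pigeonhole principle, any 21st integer completes one of the 15 pairs, so 21 choices force a sum of 68.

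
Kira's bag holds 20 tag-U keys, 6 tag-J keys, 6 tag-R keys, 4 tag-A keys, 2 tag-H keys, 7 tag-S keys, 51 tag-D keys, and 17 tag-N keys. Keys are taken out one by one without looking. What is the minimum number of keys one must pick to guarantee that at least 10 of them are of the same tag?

Put each drawn key into a box by tag. The largest draw with every box below 10 takes min(count, 9) from each tag; tags with fewer than 9 contribute all they have.
Σ min(cᵢ, 9) = 9 + 6 + 6 + 4 + 2 + 7 + 9 + 9 = 52.
Draw number 52 + 1 = 53 must push one box to 10.

53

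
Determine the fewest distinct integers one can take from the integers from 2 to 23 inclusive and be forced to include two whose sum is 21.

14

Group the elements by complementary pair {x, 21−x}: {2,19}, {3,18}, {4,17}, …, giving 9 two-element pairs and 4 integers whose partner 21−x falls outside [2,23].
Treating each of those 13 groups as a pigeonhole, one can pick one integer per group — 13 integers — with no two summing to 21.
The 14th integer lands in an occupied pair, forcing a sum of 21.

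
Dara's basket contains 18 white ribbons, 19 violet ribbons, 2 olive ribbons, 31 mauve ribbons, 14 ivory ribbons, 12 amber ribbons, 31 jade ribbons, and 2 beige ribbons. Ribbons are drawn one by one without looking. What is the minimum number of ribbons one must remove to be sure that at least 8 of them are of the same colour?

Put each drawn ribbon into a box by colour. The largest draw with every box below 8 takes min(count, 7) from each colour; colours with fewer than 7 contribute all they have.
Σ min(cᵢ, 7) = 7 + 7 + 2 + 7 + 7 + 7 + 7 + 2 = 46.
Draw number 46 + 1 = 47 must push one box to 8.

47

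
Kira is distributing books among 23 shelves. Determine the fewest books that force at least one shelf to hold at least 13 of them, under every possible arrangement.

With 276 books one could put exactly 12 in each of the 23 shelves, and no shelf would reach 13.
One more book must land in a shelf that already has 12, giving it 13.
So 23 × 12 + 1 = 277 books are required.

277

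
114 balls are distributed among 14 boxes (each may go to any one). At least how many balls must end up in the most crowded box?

The 14 boxes are the holes and the 114 balls are the pigeons.
If every box held at most 8 balls, the total would be at most 14 × 8 = 112, which is less than 114.
So some box holds at least ⌈114/14⌉ = 9 balls.

9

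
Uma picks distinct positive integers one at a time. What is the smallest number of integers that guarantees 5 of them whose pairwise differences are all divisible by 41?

Integers whose pairwise differences are multiples of 41 are exactly those sharing a remainder mod 41. Pigeonhole: the 41 residue classes mod 41 are the pigeonholes.
With 164 integers one could put 4 in each residue class and have no class reach 5.
The 165th integer pushes some class to 5, so 41·4 + 1 = 165.

165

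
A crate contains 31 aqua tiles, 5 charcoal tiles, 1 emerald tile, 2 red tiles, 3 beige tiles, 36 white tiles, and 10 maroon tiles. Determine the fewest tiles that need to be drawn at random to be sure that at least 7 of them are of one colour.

30

An adversary could hand out at most 6 tiles per colour (4 colours run out sooner): 6 + 5 + 1 + 2 + 3 + 6 + 6 = 29 tiles and still no colour has 7.
Pigeonhole: one more tile lands in a colour already at 6, so 30 draws are enough and 29 are not.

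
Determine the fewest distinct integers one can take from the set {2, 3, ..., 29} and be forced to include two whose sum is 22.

20

A set avoiding the sum 22 can contain at most one of each pair {x, 22−x}, plus the 10 elements whose complement lies outside the range or equal to its own complement.
The integers 11, …, 29 (19 of them) are such a set: any two sum to at least 11+12 = 23 > 22.
Any 20th integer completes one of the 9 pairs, so 20 choices force a sum of 22.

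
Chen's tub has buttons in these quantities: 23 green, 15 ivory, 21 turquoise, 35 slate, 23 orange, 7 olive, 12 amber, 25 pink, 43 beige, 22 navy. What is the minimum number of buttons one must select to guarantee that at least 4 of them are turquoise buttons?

In the worst case for collecting turquoise buttons, every non-turquoise button comes out first.
There are 23 + 15 + 35 + 23 + 7 + 12 + 25 + 43 + 22 = 205 non-turquoise buttons altogether.
After those, each further button must be turquoise, so 205 + 4 = 209 draws guarantee 4 turquoise buttons.

209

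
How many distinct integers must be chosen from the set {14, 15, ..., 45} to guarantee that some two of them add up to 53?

20

Group the elements by complementary pair {x, 53−x}: {14,39}, {15,38}, {16,37}, …, giving 13 two-element pairs and 6 integers whose partner 53−x falls outside [14,45].
Treating each of those 19 groups as a pigeonhole, one can pick one integer per group — 19 integers — with no two summing to 53.
The 20th integer lands in an occupied pair, forcing a sum of 53.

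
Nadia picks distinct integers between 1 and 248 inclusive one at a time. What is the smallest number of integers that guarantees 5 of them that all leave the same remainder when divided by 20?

81

By the pigeonhole principle, the 20 residue classes mod 20 are the pigeonholes.
With 80 integers one could put 4 in each residue class and have no class reach 5.
The 81st integer pushes some class to 5, so 20·4 + 1 = 81.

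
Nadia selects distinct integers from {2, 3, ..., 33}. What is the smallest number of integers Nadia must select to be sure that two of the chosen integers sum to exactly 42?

21

Two chosen integers sum to 42 exactly when both halves of some pair {x, 42−x} with 9 ≤ x ≤ 42−x ≤ 33 are chosen — 12 such pairs.
The remaining 8 elements (those with no distinct partner in range) can never complete a 42-sum, so the worst case takes all of them and one from each pair: 8 + 12 = 20.
Pigeonhole: the 21st integer has to be the second member of some pair, so 20 + 1 = 21.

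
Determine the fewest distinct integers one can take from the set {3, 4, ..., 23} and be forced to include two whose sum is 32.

15

Two chosen integers sum to 32 exactly when both halves of some pair {x, 32−x} with 9 ≤ x ≤ 32−x ≤ 23 are chosen — 7 such pairs.
The remaining 7 elements (those with no distinct partner in range) can never complete a 32-sum, so the worst case takes all of them and one from each pair: 7 + 7 = 14.
By the pigeonhole principle, the 15th integer has to be the second member of some pair, so 14 + 1 = 15.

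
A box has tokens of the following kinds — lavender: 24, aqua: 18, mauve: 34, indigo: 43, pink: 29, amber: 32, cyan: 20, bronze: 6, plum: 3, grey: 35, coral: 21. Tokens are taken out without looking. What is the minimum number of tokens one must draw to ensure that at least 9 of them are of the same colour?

82

An adversary could hand out at most 8 tokens per colour (bronze, plum run out sooner): 8 + 8 + 8 + 8 + 8 + 8 + 8 + 6 + 3 + 8 + 8 = 81 tokens and still no colour has 9.
By pigeonhole, one more token lands in a colour already at 8, so 82 draws are enough and 81 are not.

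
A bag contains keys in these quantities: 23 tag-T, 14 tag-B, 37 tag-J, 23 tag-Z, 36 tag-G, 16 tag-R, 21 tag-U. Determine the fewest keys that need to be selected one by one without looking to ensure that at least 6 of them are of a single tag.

By the pigeonhole principle, put each drawn key into a box by tag. The largest draw with every box below 6 takes min(count, 5) from each tag.
Σ min(cᵢ, 5) = 5 + 5 + 5 + 5 + 5 + 5 + 5 = 35.
Draw number 35 + 1 = 36 must push one box to 6.

36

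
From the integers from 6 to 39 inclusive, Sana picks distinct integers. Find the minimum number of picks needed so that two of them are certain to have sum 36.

23

Group the elements by complementary pair {x, 36−x}: {6,30}, {7,29}, {8,28}, …, giving 12 two-element pairs, the single value 18 (it cannot pair with itself since the integers are distinct), and 9 integers whose partner 36−x falls outside [6,39].
Treating each of those 22 groups as a pigeonhole, one can pick one integer per group — 22 integers — with no two summing to 36.
The 23rd integer lands in an occupied pair, forcing a sum of 36.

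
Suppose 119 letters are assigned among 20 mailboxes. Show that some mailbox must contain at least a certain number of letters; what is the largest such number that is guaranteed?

6

The 20 mailboxes are the holes and the 119 letters are the pigeons.
If every mailbox held at most 5 letters, the total would be at most 20 × 5 = 100, which is less than 119.
So some mailbox holds at least ⌈119/20⌉ = 6 letters.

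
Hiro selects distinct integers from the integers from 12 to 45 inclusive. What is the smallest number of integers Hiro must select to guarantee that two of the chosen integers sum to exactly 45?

A set avoiding the sum 45 can contain at most one of each pair {x, 45−x}, plus the 12 elements whose complement lies outside the range.
The integers 23, …, 45 (23 of them) are such a set: any two sum to at least 23+24 = 47 > 45.
By the pigeonhole principle, any 24th integer completes one of the 11 pairs, so 24 choices force a sum of 45.

24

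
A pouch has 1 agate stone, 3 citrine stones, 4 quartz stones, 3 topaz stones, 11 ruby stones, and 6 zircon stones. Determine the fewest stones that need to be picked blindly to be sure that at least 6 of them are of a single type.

22

Put each drawn stone into a box by type. The largest draw with every box below 6 takes min(count, 5) from each type; types with fewer than 5 contribute all they have.
Σ min(cᵢ, 5) = 1 + 3 + 4 + 3 + 5 + 5 = 21.
Draw number 21 + 1 = 22 must push one box to 6.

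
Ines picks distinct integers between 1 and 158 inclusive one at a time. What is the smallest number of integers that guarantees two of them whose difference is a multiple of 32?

33

Integers whose pairwise differences are multiples of 32 are exactly those sharing a remainder mod 32. The 32 residue classes mod 32 are the pigeonholes.
With 32 integers one could put 1 in each residue class and have no class reach 2.
The 33rd integer pushes some class to 2, so 32·1 + 1 = 33.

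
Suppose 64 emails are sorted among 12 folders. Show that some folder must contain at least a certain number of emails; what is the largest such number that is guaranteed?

6

Pigeonhole: the 12 folders are the holes and the 64 emails are the pigeons.
If every folder held at most 5 emails, the total would be at most 12 × 5 = 60, which is less than 64.
So some folder holds at least ⌈64/12⌉ = 6 emails.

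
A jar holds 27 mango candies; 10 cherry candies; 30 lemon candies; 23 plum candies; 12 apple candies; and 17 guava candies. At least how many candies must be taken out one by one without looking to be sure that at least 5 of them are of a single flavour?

An adversary could hand out at most 4 candies per flavour: 4 + 4 + 4 + 4 + 4 + 4 = 24 candies and still no flavour has 5.
By pigeonhole, one more candy lands in a flavour already at 4, so 25 draws are enough and 24 are not.

25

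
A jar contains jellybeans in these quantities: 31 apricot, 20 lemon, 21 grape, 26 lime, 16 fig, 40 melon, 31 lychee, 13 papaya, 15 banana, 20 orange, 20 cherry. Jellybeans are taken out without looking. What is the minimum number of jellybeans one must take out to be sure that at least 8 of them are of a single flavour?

78

By pigeonhole, the 11 flavours are the holes; the jellybeans drawn are the pigeons.
To avoid 8 of any one flavour, the worst case takes at most 7 of each flavour.
That gives 7 + 7 + 7 + 7 + 7 + 7 + 7 + 7 + 7 + 7 + 7 = 77 jellybeans with no flavour reaching 8.
The next jellybean forces some flavour to 8, so 77 + 1 = 78.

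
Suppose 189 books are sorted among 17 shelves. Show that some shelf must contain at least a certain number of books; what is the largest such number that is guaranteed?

Pigeonhole: the 17 shelves are the holes and the 189 books are the pigeons.
If every shelf held at most 11 books, the total would be at most 17 × 11 = 187, which is less than 189.
So some shelf holds at least ⌈189/17⌉ = 12 books.

12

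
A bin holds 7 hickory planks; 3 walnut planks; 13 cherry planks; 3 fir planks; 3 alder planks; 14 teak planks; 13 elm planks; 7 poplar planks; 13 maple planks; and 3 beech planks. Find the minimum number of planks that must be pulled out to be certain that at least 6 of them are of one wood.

43

The 10 woods are the holes; the planks drawn are the pigeons.
To avoid 6 of any one wood, the worst case takes at most 5 of each wood, or every plank of a wood that has fewer than 5.
That gives 5 + 3 + 5 + 3 + 3 + 5 + 5 + 5 + 5 + 3 = 42 planks with no wood reaching 6.
The next plank forces some wood to 6, so 42 + 1 = 43.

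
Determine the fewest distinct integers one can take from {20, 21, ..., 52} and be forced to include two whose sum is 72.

18

Two chosen integers sum to 72 exactly when both halves of some pair {x, 72−x} with 20 ≤ x ≤ 72−x ≤ 52 are chosen — 16 such pairs.
The remaining 1 element (those with no distinct partner in range) can never complete a 72-sum, so the worst case takes all of them and one from each pair: 1 + 16 = 17.
By the pigeonhole principle, the 18th integer has to be the second member of some pair, so 17 + 1 = 18.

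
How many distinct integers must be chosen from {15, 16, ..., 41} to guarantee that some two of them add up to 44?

Group the elements by complementary pair {x, 44−x}: {15,29}, {16,28}, {17,27}, …, giving 7 two-element pairs, the single value 22 (it cannot pair with itself since the integers are distinct), and 12 integers whose partner 44−x falls outside [15,41].
Treating each of those 20 groups as a pigeonhole, one can pick one integer per group — 20 integers — with no two summing to 44.
The 21st integer lands in an occupied pair, forcing a sum of 44.

21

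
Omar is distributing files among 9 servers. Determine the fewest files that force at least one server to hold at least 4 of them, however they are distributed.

With 27 files one could put exactly 3 in each of the 9 servers, and no server would reach 4.
Pigeonhole: one more file must land in a server that already has 3, giving it 4.
So 9 × 3 + 1 = 28 files are required.

28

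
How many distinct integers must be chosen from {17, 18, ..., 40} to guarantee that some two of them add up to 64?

17

Two chosen integers sum to 64 exactly when both halves of some pair {x, 64−x} with 24 ≤ x ≤ 64−x ≤ 40 are chosen — 8 such pairs.
The remaining 8 elements (those with no distinct partner in range) can never complete a 64-sum, so the worst case takes all of them and one from each pair: 8 + 8 = 16.
The 17th integer has to be the second member of some pair, so 16 + 1 = 17.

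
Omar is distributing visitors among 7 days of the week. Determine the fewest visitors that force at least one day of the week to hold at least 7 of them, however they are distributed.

With 42 visitors one could put exactly 6 in each of the 7 days of the week, and no day of the week would reach 7.
By pigeonhole, one more visitor must land in a day of the week that already has 6, giving it 7.
So 7 × 6 + 1 = 43 visitors are required.

43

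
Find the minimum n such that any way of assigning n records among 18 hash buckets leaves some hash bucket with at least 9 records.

145

With 144 records one could put exactly 8 in each of the 18 hash buckets, and no hash bucket would reach 9.
By pigeonhole, one more record must land in a hash bucket that already has 8, giving it 9.
So 18 × 8 + 1 = 145 records are required.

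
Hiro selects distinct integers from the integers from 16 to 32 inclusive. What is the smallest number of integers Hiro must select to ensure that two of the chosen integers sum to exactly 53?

A set avoiding the sum 53 can contain at most one of each pair {x, 53−x}, plus the 5 elements whose complement lies outside the range.
The integers 16, …, 26 (11 of them) are such a set: any two sum to at least 16+17 = 33 and at most 25+26 = 51 < 53.
By pigeonhole, any 12th integer completes one of the 6 pairs, so 12 choices force a sum of 53.

12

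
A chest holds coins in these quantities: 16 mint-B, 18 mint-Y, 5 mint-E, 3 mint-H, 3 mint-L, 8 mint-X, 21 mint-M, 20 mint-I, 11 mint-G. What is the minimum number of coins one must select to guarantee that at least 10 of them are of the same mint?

Put each drawn coin into a box by mint. The largest draw with every box below 10 takes min(count, 9) from each mint; mints with fewer than 9 contribute all they have.
Σ min(cᵢ, 9) = 9 + 9 + 5 + 3 + 3 + 8 + 9 + 9 + 9 = 64.
Draw number 64 + 1 = 65 must push one box to 10.

65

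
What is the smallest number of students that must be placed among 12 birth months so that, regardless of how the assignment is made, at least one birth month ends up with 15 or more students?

169

With 168 students one could put exactly 14 in each of the 12 birth months, and no birth month would reach 15.
One more student must land in a birth month that already has 14, giving it 15.
So 12 × 14 + 1 = 169 students are required.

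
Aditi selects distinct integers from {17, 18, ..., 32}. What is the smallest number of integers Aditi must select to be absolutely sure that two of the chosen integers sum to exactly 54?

Two chosen integers sum to 54 exactly when both halves of some pair {x, 54−x} with 22 ≤ x ≤ 54−x ≤ 32 are chosen — 5 such pairs.
The remaining 6 elements (those with no distinct partner in range) can never complete a 54-sum, so the worst case takes all of them and one from each pair: 6 + 5 = 11.
By the pigeonhole principle, the 12th integer has to be the second member of some pair, so 11 + 1 = 12.

12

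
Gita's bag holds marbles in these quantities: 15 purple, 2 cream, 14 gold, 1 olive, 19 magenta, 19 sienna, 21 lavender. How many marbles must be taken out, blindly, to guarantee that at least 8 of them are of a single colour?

39

The 7 colours are the holes; the marbles drawn are the pigeons.
To avoid 8 of any one colour, the worst case takes at most 7 of each colour, or every marble of a colour that has fewer than 7.
That gives 7 + 2 + 7 + 1 + 7 + 7 + 7 = 38 marbles with no colour reaching 8.
The next marble forces some colour to 8, so 38 + 1 = 39.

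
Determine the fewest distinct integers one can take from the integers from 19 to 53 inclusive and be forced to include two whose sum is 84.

25

Group the elements by complementary pair {x, 84−x}: {31,53}, {32,52}, {33,51}, …, giving 11 two-element pairs; the single value 42 (it cannot pair with itself since the integers are distinct); and 12 integers whose partner 84−x falls outside [19,53].
By the pigeonhole principle, treating each of those 24 groups as a pigeonhole, one can pick one integer per group — 24 integers — with no two summing to 84.
The 25th integer lands in an occupied pair, forcing a sum of 84.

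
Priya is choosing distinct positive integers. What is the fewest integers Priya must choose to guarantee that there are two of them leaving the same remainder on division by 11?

By the pigeonhole principle, the 11 residue classes mod 11 are the pigeonholes.
With 11 integers one could put 1 in each residue class and have no class reach 2.
The 12th integer pushes some class to 2, so 11·1 + 1 = 12.

12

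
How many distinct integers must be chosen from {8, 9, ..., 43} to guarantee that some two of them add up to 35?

Two chosen integers sum to 35 exactly when both halves of some pair {x, 35−x} with 8 ≤ x ≤ 35−x ≤ 27 are chosen — 10 such pairs.
The remaining 16 elements (those with no distinct partner in range) can never complete a 35-sum, so the worst case takes all of them and one from each pair: 16 + 10 = 26.
By pigeonhole, the 27th integer has to be the second member of some pair, so 26 + 1 = 27.

27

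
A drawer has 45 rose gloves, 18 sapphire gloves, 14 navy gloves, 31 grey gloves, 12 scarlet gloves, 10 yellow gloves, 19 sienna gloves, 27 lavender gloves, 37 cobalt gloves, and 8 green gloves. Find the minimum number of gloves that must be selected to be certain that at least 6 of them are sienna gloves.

208

In the worst case for collecting sienna gloves, every non-sienna glove comes out first.
There are 45 + 18 + 14 + 31 + 12 + 10 + 27 + 37 + 8 = 202 non-sienna gloves altogether.
After those, each further glove must be sienna, so 202 + 6 = 208 draws guarantee 6 sienna gloves.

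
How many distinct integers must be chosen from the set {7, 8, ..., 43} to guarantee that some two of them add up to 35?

27

Two chosen integers sum to 35 exactly when both halves of some pair {x, 35−x} with 7 ≤ x ≤ 35−x ≤ 28 are chosen — 11 such pairs.
The remaining 15 elements (those with no distinct partner in range) can never complete a 35-sum, so the worst case takes all of them and one from each pair: 15 + 11 = 26.
Pigeonhole: the 27th integer has to be the second member of some pair, so 26 + 1 = 27.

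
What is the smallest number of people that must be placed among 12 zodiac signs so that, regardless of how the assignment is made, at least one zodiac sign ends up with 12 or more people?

With 132 people one could put exactly 11 in each of the 12 zodiac signs, and no zodiac sign would reach 12.
Pigeonhole: one more person must land in a zodiac sign that already has 11, giving it 12.
So 12 × 11 + 1 = 133 people are required.

133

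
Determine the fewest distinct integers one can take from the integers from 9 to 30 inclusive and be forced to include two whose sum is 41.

Two chosen integers sum to 41 exactly when both halves of some pair {x, 41−x} with 11 ≤ x ≤ 41−x ≤ 30 are chosen — 10 such pairs.
The remaining 2 elements (those with no distinct partner in range) can never complete a 41-sum, so the worst case takes all of them and one from each pair: 2 + 10 = 12.
By the pigeonhole principle, the 13th integer has to be the second member of some pair, so 12 + 1 = 13.

13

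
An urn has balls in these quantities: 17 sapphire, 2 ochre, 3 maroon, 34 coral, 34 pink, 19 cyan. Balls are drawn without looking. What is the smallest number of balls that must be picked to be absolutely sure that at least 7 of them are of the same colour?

30

An adversary could hand out at most 6 balls per colour (ochre, maroon run out sooner): 6 + 2 + 3 + 6 + 6 + 6 = 29 balls and still no colour has 7.
One more ball lands in a colour already at 6, so 30 draws are enough and 29 are not.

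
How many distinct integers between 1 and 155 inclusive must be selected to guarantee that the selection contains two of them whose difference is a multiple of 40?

41

Integers whose pairwise differences are multiples of 40 are exactly those sharing a remainder mod 40. The 40 residue classes mod 40 are the pigeonholes.
With 40 integers one could put 1 in each residue class and have no class reach 2.
The 41st integer pushes some class to 2, so 40·1 + 1 = 41.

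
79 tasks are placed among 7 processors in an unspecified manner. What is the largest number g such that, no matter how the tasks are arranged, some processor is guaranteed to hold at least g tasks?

12

The 7 processors are the holes and the 79 tasks are the pigeons.
If every processor held at most 11 tasks, the total would be at most 7 × 11 = 77, which is less than 79.
So some processor holds at least ⌈79/7⌉ = 12 tasks.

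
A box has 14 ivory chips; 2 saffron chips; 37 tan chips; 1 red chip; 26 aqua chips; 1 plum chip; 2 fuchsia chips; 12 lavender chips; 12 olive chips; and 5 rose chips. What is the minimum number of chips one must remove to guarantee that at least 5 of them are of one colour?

31

Pigeonhole: the 10 colours are the holes; the chips drawn are the pigeons.
To avoid 5 of any one colour, the worst case takes at most 4 of each colour, or every chip of a colour that has fewer than 4.
That gives 4 + 2 + 4 + 1 + 4 + 1 + 2 + 4 + 4 + 4 = 30 chips with no colour reaching 5.
The next chip forces some colour to 5, so 30 + 1 = 31.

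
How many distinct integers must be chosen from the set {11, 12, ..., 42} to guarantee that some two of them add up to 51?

18

A set avoiding the sum 51 can contain at most one of each pair {x, 51−x}, plus the 2 elements whose complement lies outside the range.
The integers 26, …, 42 (17 of them) are such a set: any two sum to at least 26+27 = 53 > 51.
Any 18th integer completes one of the 15 pairs, so 18 choices force a sum of 51.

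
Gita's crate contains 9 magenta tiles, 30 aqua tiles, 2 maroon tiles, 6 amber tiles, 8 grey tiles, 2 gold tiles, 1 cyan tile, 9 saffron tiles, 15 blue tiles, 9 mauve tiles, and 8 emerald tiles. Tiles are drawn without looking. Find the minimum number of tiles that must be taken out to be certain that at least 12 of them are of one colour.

By pigeonhole, put each drawn tile into a box by colour. The largest draw with every box below 12 takes min(count, 11) from each colour; colours with fewer than 11 contribute all they have.
Σ min(cᵢ, 11) = 9 + 11 + 2 + 6 + 8 + 2 + 1 + 9 + 11 + 9 + 8 = 76.
Draw number 76 + 1 = 77 must push one box to 12.

77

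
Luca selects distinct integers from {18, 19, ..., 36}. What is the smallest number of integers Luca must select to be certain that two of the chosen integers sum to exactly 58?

13

Two chosen integers sum to 58 exactly when both halves of some pair {x, 58−x} with 22 ≤ x ≤ 58−x ≤ 36 are chosen — 7 such pairs.
The remaining 5 elements (those with no distinct partner in range) can never complete a 58-sum, so the worst case takes all of them and one from each pair: 5 + 7 = 12.
The 13th integer has to be the second member of some pair, so 12 + 1 = 13.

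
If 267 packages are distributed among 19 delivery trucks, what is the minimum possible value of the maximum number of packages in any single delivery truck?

The 19 delivery trucks are the holes and the 267 packages are the pigeons.
If every delivery truck held at most 14 packages, the total would be at most 19 × 14 = 266, which is less than 267.
So some delivery truck holds at least ⌈267/19⌉ = 15 packages.

15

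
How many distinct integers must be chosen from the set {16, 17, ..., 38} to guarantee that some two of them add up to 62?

Group the elements by complementary pair {x, 62−x}: {24,38}, {25,37}, {26,36}, …, giving 7 two-element pairs, the single value 31 (it cannot pair with itself since the integers are distinct), and 8 integers whose partner 62−x falls outside [16,38].
By the pigeonhole principle, treating each of those 16 groups as a pigeonhole, one can pick one integer per group — 16 integers — with no two summing to 62.
The 17th integer lands in an occupied pair, forcing a sum of 62.

17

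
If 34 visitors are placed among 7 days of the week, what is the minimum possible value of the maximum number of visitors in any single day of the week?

By the pigeonhole principle, the 7 days of the week are the holes and the 34 visitors are the pigeons.
If every day of the week held at most 4 visitors, the total would be at most 7 × 4 = 28, which is less than 34.
So some day of the week holds at least ⌈34/7⌉ = 5 visitors.

5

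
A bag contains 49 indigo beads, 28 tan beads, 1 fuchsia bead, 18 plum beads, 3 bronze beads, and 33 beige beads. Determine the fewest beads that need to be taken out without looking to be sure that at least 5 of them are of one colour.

Put each drawn bead into a box by colour. The largest draw with every box below 5 takes min(count, 4) from each colour; colours with fewer than 4 contribute all they have.
Σ min(cᵢ, 4) = 4 + 4 + 1 + 4 + 3 + 4 = 20.
Draw number 20 + 1 = 21 must push one box to 5.

21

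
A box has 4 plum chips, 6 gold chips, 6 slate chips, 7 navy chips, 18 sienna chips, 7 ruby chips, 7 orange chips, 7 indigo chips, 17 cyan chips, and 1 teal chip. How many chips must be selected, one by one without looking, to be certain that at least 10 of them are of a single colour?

64

An adversary could hand out at most 9 chips per colour (8 colours run out sooner): 4 + 6 + 6 + 7 + 9 + 7 + 7 + 7 + 9 + 1 = 63 chips and still no colour has 10.
One more chip lands in a colour already at 9, so 64 draws are enough and 63 are not.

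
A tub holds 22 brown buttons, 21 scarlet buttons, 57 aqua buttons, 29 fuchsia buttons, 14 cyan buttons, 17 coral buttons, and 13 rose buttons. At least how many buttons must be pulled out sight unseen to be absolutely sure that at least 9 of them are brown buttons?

160

In the worst case for collecting brown buttons, every non-brown button comes out first.
There are 21 + 57 + 29 + 14 + 17 + 13 = 151 non-brown buttons altogether.
After those, each further button must be brown, so 151 + 9 = 160 draws guarantee 9 brown buttons.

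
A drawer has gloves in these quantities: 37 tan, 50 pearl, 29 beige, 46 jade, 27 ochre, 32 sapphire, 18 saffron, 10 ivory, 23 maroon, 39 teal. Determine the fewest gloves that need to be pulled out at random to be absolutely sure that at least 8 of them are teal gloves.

In the worst case for collecting teal gloves, every non-teal glove comes out first.
There are 37 + 50 + 29 + 46 + 27 + 32 + 18 + 10 + 23 = 272 non-teal gloves altogether.
After those, each further glove must be teal, so 272 + 8 = 280 draws guarantee 8 teal gloves.

280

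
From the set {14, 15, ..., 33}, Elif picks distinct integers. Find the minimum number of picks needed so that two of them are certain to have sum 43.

13

A set avoiding the sum 43 can contain at most one of each pair {x, 43−x}, plus the 4 elements whose complement lies outside the range.
The integers 22, …, 33 (12 of them) are such a set: any two sum to at least 22+23 = 45 > 43.
By the pigeonhole principle, any 13th integer completes one of the 8 pairs, so 13 choices force a sum of 43.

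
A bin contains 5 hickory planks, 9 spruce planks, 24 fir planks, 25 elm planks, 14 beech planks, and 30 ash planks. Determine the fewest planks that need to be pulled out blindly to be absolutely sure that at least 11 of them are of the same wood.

Pigeonhole: put each drawn plank into a box by wood. The largest draw with every box below 11 takes min(count, 10) from each wood; woods with fewer than 10 contribute all they have.
Σ min(cᵢ, 10) = 5 + 9 + 10 + 10 + 10 + 10 = 54.
Draw number 54 + 1 = 55 must push one box to 11.

55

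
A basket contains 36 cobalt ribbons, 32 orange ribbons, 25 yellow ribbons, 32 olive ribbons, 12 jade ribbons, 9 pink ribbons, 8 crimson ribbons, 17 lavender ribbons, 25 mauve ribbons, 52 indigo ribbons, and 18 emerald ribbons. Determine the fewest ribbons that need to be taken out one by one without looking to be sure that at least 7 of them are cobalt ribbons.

In the worst case for collecting cobalt ribbons, every non-cobalt ribbon comes out first.
There are 32 + 25 + 32 + 12 + 9 + 8 + 17 + 25 + 52 + 18 = 230 non-cobalt ribbons altogether.
After those, each further ribbon must be cobalt, so 230 + 7 = 237 draws guarantee 7 cobalt ribbons.

237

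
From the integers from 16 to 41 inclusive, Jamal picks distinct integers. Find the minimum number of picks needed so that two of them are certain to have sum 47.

Group the elements by complementary pair {x, 47−x}: {16,31}, {17,30}, {18,29}, …, giving 8 two-element pairs and 10 integers whose partner 47−x falls outside [16,41].
By pigeonhole, treating each of those 18 groups as a pigeonhole, one can pick one integer per group — 18 integers — with no two summing to 47.
The 19th integer lands in an occupied pair, forcing a sum of 47.

19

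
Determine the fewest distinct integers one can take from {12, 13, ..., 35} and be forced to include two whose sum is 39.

A set avoiding the sum 39 can contain at most one of each pair {x, 39−x}, plus the 8 elements whose complement lies outside the range.
The integers 20, …, 35 (16 of them) are such a set: any two sum to at least 20+21 = 41 > 39.
Any 17th integer completes one of the 8 pairs, so 17 choices force a sum of 39.

17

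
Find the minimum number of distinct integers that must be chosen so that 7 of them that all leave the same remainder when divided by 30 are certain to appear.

181

The 30 residue classes mod 30 are the pigeonholes.
With 180 integers one could put 6 in each residue class and have no class reach 7.
The 181st integer pushes some class to 7, so 30·6 + 1 = 181.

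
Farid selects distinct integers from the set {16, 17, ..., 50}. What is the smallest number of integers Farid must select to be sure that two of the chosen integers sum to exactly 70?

A set avoiding the sum 70 can contain at most one of each pair {x, 70−x}, plus the 5 elements whose complement lies outside the range or equal to its own complement.
The integers 16, …, 35 (20 of them) are such a set: any two sum to at least 16+17 = 33 and at most 34+35 = 69 < 70.
By pigeonhole, any 21st integer completes one of the 15 pairs, so 21 choices force a sum of 70.

21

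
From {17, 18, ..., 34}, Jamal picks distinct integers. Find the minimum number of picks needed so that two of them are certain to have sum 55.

A set avoiding the sum 55 can contain at most one of each pair {x, 55−x}, plus the 4 elements whose complement lies outside the range.
The integers 17, …, 27 (11 of them) are such a set: any two sum to at least 17+18 = 35 and at most 26+27 = 53 < 55.
By the pigeonhole principle, any 12th integer completes one of the 7 pairs, so 12 choices force a sum of 55.

12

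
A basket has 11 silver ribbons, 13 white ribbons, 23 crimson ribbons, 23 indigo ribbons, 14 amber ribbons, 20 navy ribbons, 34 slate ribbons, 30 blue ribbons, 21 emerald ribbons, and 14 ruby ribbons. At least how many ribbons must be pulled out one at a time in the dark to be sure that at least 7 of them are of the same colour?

61

The 10 colours are the holes; the ribbons drawn are the pigeons.
To avoid 7 of any one colour, the worst case takes at most 6 of each colour.
That gives 6 + 6 + 6 + 6 + 6 + 6 + 6 + 6 + 6 + 6 = 60 ribbons with no colour reaching 7.
The next ribbon forces some colour to 7, so 60 + 1 = 61.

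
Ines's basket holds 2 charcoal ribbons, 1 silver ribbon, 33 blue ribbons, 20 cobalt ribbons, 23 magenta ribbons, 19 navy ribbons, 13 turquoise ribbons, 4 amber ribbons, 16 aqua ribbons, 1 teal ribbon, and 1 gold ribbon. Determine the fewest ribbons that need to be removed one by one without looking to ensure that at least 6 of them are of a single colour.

Put each drawn ribbon into a box by colour. The largest draw with every box below 6 takes min(count, 5) from each colour; colours with fewer than 5 contribute all they have.
Σ min(cᵢ, 5) = 2 + 1 + 5 + 5 + 5 + 5 + 5 + 4 + 5 + 1 + 1 = 39.
Draw number 39 + 1 = 40 must push one box to 6.

40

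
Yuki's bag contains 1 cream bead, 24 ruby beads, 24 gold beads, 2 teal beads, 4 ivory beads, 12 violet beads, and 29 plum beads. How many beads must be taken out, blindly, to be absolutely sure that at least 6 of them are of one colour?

An adversary could hand out at most 5 beads per colour (cream, teal, ivory run out sooner): 1 + 5 + 5 + 2 + 4 + 5 + 5 = 27 beads and still no colour has 6.
One more bead lands in a colour already at 5, so 28 draws are enough and 27 are not.

28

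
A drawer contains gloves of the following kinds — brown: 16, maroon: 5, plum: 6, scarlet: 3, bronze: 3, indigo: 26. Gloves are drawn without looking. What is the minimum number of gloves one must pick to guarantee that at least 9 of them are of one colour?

An adversary could hand out at most 8 gloves per colour (4 colours run out sooner): 8 + 5 + 6 + 3 + 3 + 8 = 33 gloves and still no colour has 9.
Pigeonhole: one more glove lands in a colour already at 8, so 34 draws are enough and 33 are not.

34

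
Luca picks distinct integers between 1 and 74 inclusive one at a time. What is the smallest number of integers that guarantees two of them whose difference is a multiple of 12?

Integers whose pairwise differences are multiples of 12 are exactly those sharing a remainder mod 12. The 12 residue classes mod 12 are the pigeonholes.
With 12 integers one could put 1 in each residue class and have no class reach 2.
The 13th integer pushes some class to 2, so 12·1 + 1 = 13.

13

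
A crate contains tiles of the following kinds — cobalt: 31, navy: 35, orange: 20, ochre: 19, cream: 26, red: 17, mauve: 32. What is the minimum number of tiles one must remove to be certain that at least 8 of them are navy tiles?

153

In the worst case for collecting navy tiles, every non-navy tile comes out first.
There are 31 + 20 + 19 + 26 + 17 + 32 = 145 non-navy tiles altogether.
After those, each further tile must be navy, so 145 + 8 = 153 draws guarantee 8 navy tiles.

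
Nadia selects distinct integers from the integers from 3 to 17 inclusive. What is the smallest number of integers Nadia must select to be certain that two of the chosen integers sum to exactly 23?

10

Group the elements by complementary pair {x, 23−x}: {6,17}, {7,16}, {8,15}, …, giving 6 two-element pairs and 3 integers whose partner 23−x falls outside [3,17].
By the pigeonhole principle, treating each of those 9 groups as a pigeonhole, one can pick one integer per group — 9 integers — with no two summing to 23.
The 10th integer lands in an occupied pair, forcing a sum of 23.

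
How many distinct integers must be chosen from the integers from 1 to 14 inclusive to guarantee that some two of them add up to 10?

Group the elements by complementary pair {x, 10−x}: {1,9}, {2,8}, {3,7}, …, giving 4 two-element pairs; the single value 5 (it cannot pair with itself since the integers are distinct); and 5 integers whose partner 10−x falls outside [1,14].
Treating each of those 10 groups as a pigeonhole, one can pick one integer per group — 10 integers — with no two summing to 10.
The 11th integer lands in an occupied pair, forcing a sum of 10.

11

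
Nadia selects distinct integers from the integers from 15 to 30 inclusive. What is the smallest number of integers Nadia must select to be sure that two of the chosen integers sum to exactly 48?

11

Group the elements by complementary pair {x, 48−x}: {18,30}, {19,29}, {20,28}, …, giving 6 two-element pairs, the single value 24 (it cannot pair with itself since the integers are distinct), and 3 integers whose partner 48−x falls outside [15,30].
Pigeonhole: treating each of those 10 groups as a pigeonhole, one can pick one integer per group — 10 integers — with no two summing to 48.
The 11th integer lands in an occupied pair, forcing a sum of 48.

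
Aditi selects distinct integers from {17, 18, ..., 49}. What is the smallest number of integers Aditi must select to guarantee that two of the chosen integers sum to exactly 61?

20

Two chosen integers sum to 61 exactly when both halves of some pair {x, 61−x} with 17 ≤ x ≤ 61−x ≤ 44 are chosen — 14 such pairs.
The remaining 5 elements (those with no distinct partner in range) can never complete a 61-sum, so the worst case takes all of them and one from each pair: 5 + 14 = 19.
By the pigeonhole principle, the 20th integer has to be the second member of some pair, so 19 + 1 = 20.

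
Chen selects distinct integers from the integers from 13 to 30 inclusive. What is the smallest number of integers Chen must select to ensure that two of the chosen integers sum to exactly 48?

13

Two chosen integers sum to 48 exactly when both halves of some pair {x, 48−x} with 18 ≤ x ≤ 48−x ≤ 30 are chosen — 6 such pairs.
The remaining 6 elements (those with no distinct partner in range) can never complete a 48-sum, so the worst case takes all of them and one from each pair: 6 + 6 = 12.
By the pigeonhole principle, the 13th integer has to be the second member of some pair, so 12 + 1 = 13.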